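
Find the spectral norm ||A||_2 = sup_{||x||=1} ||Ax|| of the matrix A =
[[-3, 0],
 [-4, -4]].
||A||_2 = sqrt((41 + sqrt(1105))/2) ≈ 6.0927 (= sqrt(largest eigenvalue of A^T A))

||A||_2 = sigma_max(A) = sqrt(lambda_max(A^T A)). Form the symmetric matrix M = A^T A =
[[25, 16],
 [16, 16]].
Its characteristic polynomial (trace, determinant of M give the coefficients) is
  p(λ) = det(λ I - M) = λ^2 - 41λ + 144.
For λ^2 - 41λ + 144 the discriminant is 1105. It is nonnegative but not a perfect square, so the roots are real and irrational: λ = (41 ± sqrt(1105))/2 ≈ 37.1208, 3.8792.
So the eigenvalues of A^T A are ≈ 3.8792, 37.1208 (all ≥ 0, as they must be for A^T A). The largest is λ_max = (41 + sqrt(1105))/2 ≈ 37.1208, hence ||A||_2 = sqrt(λ_max) = sqrt((41 + sqrt(1105))/2) ≈ 6.0927.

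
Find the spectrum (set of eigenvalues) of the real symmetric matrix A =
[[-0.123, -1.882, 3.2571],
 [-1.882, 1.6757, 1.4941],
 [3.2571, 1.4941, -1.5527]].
sigma(A) ≈ {-5, 2, 3}

A is real symmetric, so its spectrum consists of real eigenvalues. Expanding the characteristic polynomial of the displayed matrix gives
  det(λ I - A) = p(λ) = λ^3 + (0)λ^2 + (-19)λ + (30).
Solving p(λ) = 0 yields eigenvalues ≈ -5, 2, 3. (A is shown rounded to 4 decimals, so these recover the underlying integer eigenvalues to within that precision.)
Verification: the trace of A = 0 equals the sum of eigenvalues 0, and det(A) ≈ -30.0001 matches the eigenvalue product -30.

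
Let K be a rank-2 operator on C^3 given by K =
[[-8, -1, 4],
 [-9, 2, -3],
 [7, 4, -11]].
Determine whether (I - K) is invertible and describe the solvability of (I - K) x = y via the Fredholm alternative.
(I - K) is invertible (det(I - K) = 43 ≠ 0), so for every y in C^3 the equation (I - K) x = y has a unique solution.

K has rank 2 and factors as K = U V^T = u1 v1^T + u2 v2^T with u1 = (2, 1, -3), v1 = (-3, -1, 3), u2 = (1, 3, 1), v2 = (-2, 1, -2) (multiplying out reproduces the displayed K). The nonzero eigenvalues of U V^T coincide with those of the 2 x 2 matrix G = V^T U = [[v1·u1, v1·u2], [v2·u1, v2·u2]] = [[-16, -3], [3, -1]], and by the Sylvester determinant identity det(I_3 - U V^T) = det(I_2 - V^T U) = det([[17, 3], [-3, 2]]) = (17)(2) - (3)(-3) = 43. (Direct check: I - K =
[[9, 1, -4],
 [9, -1, 3],
 [-7, -4, 12]]
has determinant 43.) The finite-dimensional Fredholm alternative says: either (I - K) is invertible, or ker(I - K) ≠ {0} and then range(I - K) = ker((I - K)^*)^⊥, with dim ker(I - K) = dim ker((I - K)^*). Since det(I - K) ≠ 0, 1 is not an eigenvalue of K and ker(I - K) = {0}, so we are in the first case: for every y there is a unique x = (I - K)^(-1) y. (Explicitly, by the Woodbury identity, (I - U V^T)^(-1) = I + U (I_2 - G)^(-1) V^T.)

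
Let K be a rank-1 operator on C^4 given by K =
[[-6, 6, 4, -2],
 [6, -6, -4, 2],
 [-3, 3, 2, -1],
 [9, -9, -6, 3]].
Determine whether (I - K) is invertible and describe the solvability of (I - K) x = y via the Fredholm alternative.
(I - K) is invertible (det(I - K) = 8 ≠ 0), so for every y in C^4 the equation (I - K) x = y has a unique solution.

K has rank 1, so it is an outer product K = u v^T: every row of K is a multiple of one row vector. Reading off the entries, u = (-2, 2, -1, 3) and v = (3, -3, -2, 1) (row i of K equals u_i·v^T). A rank-one matrix u v^T satisfies K u = u (v·u) and kills the (3)-dimensional subspace v^⊥, so its characteristic polynomial is lambda^3 (lambda - v·u) with v·u = tr K = -7. Hence the eigenvalues of I - K are 1 (multiplicity 3) and 1 - (-7) = 8, so det(I - K) = 8. (Direct check: I - K =
[[7, -6, -4, 2],
 [-6, 7, 4, -2],
 [3, -3, -1, 1],
 [-9, 9, 6, -2]]
has determinant 8.) The finite-dimensional Fredholm alternative says: either (I - K) is invertible, or ker(I - K) ≠ {0} and then range(I - K) = ker((I - K)^*)^⊥, with dim ker(I - K) = dim ker((I - K)^*). Since det(I - K) ≠ 0, 1 is not an eigenvalue of K and ker(I - K) = {0}, so we are in the first case: for every y there is a unique x = (I - K)^(-1) y. Explicitly, by the Sherman–Morrison formula, (I - u v^T)^(-1) = I + u v^T/(1 - v·u), i.e. (I - K)^(-1) = I + K/(8).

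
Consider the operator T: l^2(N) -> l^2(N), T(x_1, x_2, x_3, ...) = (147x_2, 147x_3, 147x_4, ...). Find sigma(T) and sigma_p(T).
sigma(T) = closed disk {z in C : |z| ≤ 147}; sigma_p(T) = open disk {z in C : |z| < 147}

Note T = 147·V where V is the unit left shift (V x)_k = x_{k+1}; so sigma(T) = 147·sigma(V) and ||T|| = 147||V||. ||T x||^2 = 21609sum_{k≥2} |x_k|^2 ≤ 21609||x||^2, with equality on {x : x_1 = 0}, so ||T|| = 147. For any lambda with |lambda| < 147, set r = lambda/147 (|r| < 1); the vector x = (1, r, r^2, ...) is in l^2 and satisfies T x = 147(r, r^2, ...) = lambda x, so lambda is an eigenvalue. On the boundary |lambda| = 147 the geometric series diverges, so no l^2 eigenvector exists, but these lambda lie in the approximate point spectrum. Hence sigma(T) is the closed disk of radius 147 and sigma_p(T) is the open disk.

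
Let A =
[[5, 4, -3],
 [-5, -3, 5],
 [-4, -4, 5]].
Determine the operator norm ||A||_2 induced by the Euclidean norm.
||A||_2 ≈ 12.7383 (= sqrt(largest eigenvalue of A^T A))

||A||_2 = sigma_max(A) = sqrt(lambda_max(A^T A)). Form the symmetric matrix M = A^T A =
[[66, 51, -60],
 [51, 41, -47],
 [-60, -47, 59]].
Its characteristic polynomial (trace, sum of principal 2x2 minors, determinant of M give the coefficients) is
  p(λ) = det(λ I - M) = λ^3 - 166λ^2 + 609λ - 441.
No integer candidate from the rational root theorem (±divisors of 441) is a root, so the roots are irrational. The cubic discriminant is Δ = 2044705761 > 0, so there are three distinct real roots. p(0) = -441 and p(1) = 3 have opposite signs, so a root lies in (0, 1); Newton's method refines it to λ ≈ 0.9894. p(2) = 121 and p(3) = -81 have opposite signs, so a root lies in (2, 3); Newton's method refines it to λ ≈ 2.7471. p(162) = -6759 and p(163) = 19119 have opposite signs, so a root lies in (162, 163); Newton's method refines it to λ ≈ 162.2636. Check (Vieta): the three roots sum to 166, matching tr M = 166.
So the eigenvalues of A^T A are ≈ 0.9894, 2.7471, 162.2636 (all ≥ 0, as they must be for A^T A). The largest is λ_max ≈ 162.2636, hence ||A||_2 = sqrt(λ_max) ≈ 12.7383.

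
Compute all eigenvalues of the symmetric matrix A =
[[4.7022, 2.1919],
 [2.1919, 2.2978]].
sigma(A) ≈ {1, 6}

A is real symmetric, so its spectrum consists of real eigenvalues. Expanding the characteristic polynomial of the displayed matrix gives
  det(λ I - A) = p(λ) = λ^2 + (-7)λ + (6).
Solving p(λ) = 0 yields eigenvalues ≈ 1, 6. (A is shown rounded to 4 decimals, so these recover the underlying integer eigenvalues to within that precision.)
Verification: the trace of A = 7 equals the sum of eigenvalues 7, and det(A) ≈ 6.0003 matches the eigenvalue product 6.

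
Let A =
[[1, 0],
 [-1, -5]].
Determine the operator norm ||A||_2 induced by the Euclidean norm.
||A||_2 = sqrt((27 + sqrt(629))/2) ≈ 5.1029 (= sqrt(largest eigenvalue of A^T A))

||A||_2 = sigma_max(A) = sqrt(lambda_max(A^T A)). Form the symmetric matrix M = A^T A =
[[2, 5],
 [5, 25]].
Its characteristic polynomial (trace, determinant of M give the coefficients) is
  p(λ) = det(λ I - M) = λ^2 - 27λ + 25.
For λ^2 - 27λ + 25 the discriminant is 629. It is nonnegative but not a perfect square, so the roots are real and irrational: λ = (27 ± sqrt(629))/2 ≈ 26.0399, 0.9601.
So the eigenvalues of A^T A are ≈ 0.9601, 26.0399 (all ≥ 0, as they must be for A^T A). The largest is λ_max = (27 + sqrt(629))/2 ≈ 26.0399, hence ||A||_2 = sqrt(λ_max) = sqrt((27 + sqrt(629))/2) ≈ 5.1029.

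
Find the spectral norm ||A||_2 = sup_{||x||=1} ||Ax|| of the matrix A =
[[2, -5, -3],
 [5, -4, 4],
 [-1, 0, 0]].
||A||_2 ≈ 8.2628 (= sqrt(largest eigenvalue of A^T A))

||A||_2 = sigma_max(A) = sqrt(lambda_max(A^T A)). Form the symmetric matrix M = A^T A =
[[30, -30, 14],
 [-30, 41, -1],
 [14, -1, 25]].
Its characteristic polynomial (trace, sum of principal 2x2 minors, determinant of M give the coefficients) is
  p(λ) = det(λ I - M) = λ^3 - 96λ^2 + 1908λ - 1024.
No integer candidate from the rational root theorem (±divisors of 1024) is a root, so the roots are irrational. The cubic discriminant is Δ = 5490457344 > 0, so there are three distinct real roots. p(0) = -1024 and p(1) = 789 have opposite signs, so a root lies in (0, 1); Newton's method refines it to λ ≈ 0.5519. p(27) = 191 and p(28) = -912 have opposite signs, so a root lies in (27, 28); Newton's method refines it to λ ≈ 27.175. p(68) = -752 and p(69) = 2081 have opposite signs, so a root lies in (68, 69); Newton's method refines it to λ ≈ 68.2731. Check (Vieta): the three roots sum to 96, matching tr M = 96.
So the eigenvalues of A^T A are ≈ 0.5519, 27.175, 68.2731 (all ≥ 0, as they must be for A^T A). The largest is λ_max ≈ 68.2731, hence ||A||_2 = sqrt(λ_max) ≈ 8.2628.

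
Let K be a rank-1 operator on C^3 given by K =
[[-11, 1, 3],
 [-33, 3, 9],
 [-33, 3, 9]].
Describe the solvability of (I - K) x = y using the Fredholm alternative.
(I - K) is singular (det(I - K) = 0, i.e. 1 ∈ sigma(K)). (I - K) x = y is solvable iff y ⊥ ker((I - K)^*) = span{(-11, 1, 3)}, i.e. iff -11y_1 + y_2 + 3y_3 = 0. When solvable, the solutions are x = y + c·(1, 3, 3), c arbitrary (ker(I - K) = span{(1, 3, 3)}, dimension 1).

K has rank 1, so it is an outer product K = u v^T: every row of K is a multiple of one row vector. Reading off the entries, u = (1, 3, 3) and v = (-11, 1, 3) (row i of K equals u_i·v^T). A rank-one matrix u v^T satisfies K u = u (v·u) and kills the (2)-dimensional subspace v^⊥, so its characteristic polynomial is lambda^2 (lambda - v·u) with v·u = tr K = 1. Hence the eigenvalues of I - K are 1 (multiplicity 2) and 1 - (1) = 0, so det(I - K) = 0. (Direct check: I - K =
[[12, -1, -3],
 [33, -2, -9],
 [33, -3, -8]]
has determinant 0.) So 1 is an eigenvalue of K and (I - K) is not invertible. The finite-dimensional Fredholm alternative says: either (I - K) is invertible, or ker(I - K) ≠ {0} and then range(I - K) = ker((I - K)^*)^⊥, with dim ker(I - K) = dim ker((I - K)^*). We are in the second case, so we need both kernels. Kernel of I - K: (I - K) u = u - u (v·u) = u - u = 0, so ker(I - K) = span{u} = span{(1, 3, 3)} (it is exactly 1-dimensional because rank(I - K) = 2). Kernel of the adjoint: K is real, so (I - K)^* = I - K^T = I - v u^T, and (I - v u^T) v = v - v (u·v) = 0; hence ker((I - K)^*) = span{v} = span{(-11, 1, 3)}. Therefore (I - K) x = y is solvable iff <y, v> = 0, i.e. iff -11y_1 + y_2 + 3y_3 = 0. When this holds, K y = u (v·y) = 0, so (I - K) y = y and x = y is a particular solution; the full solution set is the line x = y + c·u = y + c·(1, 3, 3), c ∈ C.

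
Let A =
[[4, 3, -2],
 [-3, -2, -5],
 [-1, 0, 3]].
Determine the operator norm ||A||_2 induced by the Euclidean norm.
||A||_2 ≈ 6.6265 (= sqrt(largest eigenvalue of A^T A))

||A||_2 = sigma_max(A) = sqrt(lambda_max(A^T A)). Form the symmetric matrix M = A^T A =
[[26, 18, 4],
 [18, 13, 4],
 [4, 4, 38]].
Its characteristic polynomial (trace, sum of principal 2x2 minors, determinant of M give the coefficients) is
  p(λ) = det(λ I - M) = λ^3 - 77λ^2 + 1464λ - 484.
No integer candidate from the rational root theorem (±divisors of 484) is a root, so the roots are irrational. The cubic discriminant is Δ = 248374144 > 0, so there are three distinct real roots. p(0) = -484 and p(1) = 904 have opposite signs, so a root lies in (0, 1); Newton's method refines it to λ ≈ 0.3365. p(32) = 284 and p(33) = -88 have opposite signs, so a root lies in (32, 33); Newton's method refines it to λ ≈ 32.7531. p(43) = -398 and p(44) = 44 have opposite signs, so a root lies in (43, 44); Newton's method refines it to λ ≈ 43.9104. Check (Vieta): the three roots sum to 77, matching tr M = 77.
So the eigenvalues of A^T A are ≈ 0.3365, 32.7531, 43.9104 (all ≥ 0, as they must be for A^T A). The largest is λ_max ≈ 43.9104, hence ||A||_2 = sqrt(λ_max) ≈ 6.6265.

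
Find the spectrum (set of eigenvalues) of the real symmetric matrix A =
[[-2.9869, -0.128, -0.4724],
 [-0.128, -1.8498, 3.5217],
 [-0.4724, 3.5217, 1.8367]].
sigma(A) ≈ {-4, -3, 4}

A is real symmetric, so its spectrum consists of real eigenvalues. Expanding the characteristic polynomial of the displayed matrix gives
  det(λ I - A) = p(λ) = λ^3 + (3)λ^2 + (-16)λ + (-48.0013).
Solving p(λ) = 0 yields eigenvalues ≈ -4, -3, 4. (A is shown rounded to 4 decimals, so these recover the underlying integer eigenvalues to within that precision.)
Verification: the trace of A = -3 equals the sum of eigenvalues -3, and det(A) ≈ 48.0013 matches the eigenvalue product 48.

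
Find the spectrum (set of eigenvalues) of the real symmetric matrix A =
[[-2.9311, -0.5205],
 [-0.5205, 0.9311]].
sigma(A) ≈ {-3, 1}

A is real symmetric, so its spectrum consists of real eigenvalues. Expanding the characteristic polynomial of the displayed matrix gives
  det(λ I - A) = p(λ) = λ^2 + (2)λ + (-3).
Solving p(λ) = 0 yields eigenvalues ≈ -3, 1. (A is shown rounded to 4 decimals, so these recover the underlying integer eigenvalues to within that precision.)
Verification: the trace of A = -2 equals the sum of eigenvalues -2, and det(A) ≈ -3.0001 matches the eigenvalue product -3.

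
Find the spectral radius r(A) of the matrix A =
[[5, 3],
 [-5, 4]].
r(A) = sqrt(35) ≈ 5.9161

The eigenvalues of A are the roots of its characteristic polynomial. With M = A (coefficients from the trace and determinant):
  p(λ) = det(λ I - M) = λ^2 - 9λ + 35.
For λ^2 - 9λ + 35 the discriminant is -59. It is negative, so the roots are the complex-conjugate pair λ = 9/2 ± (sqrt(59)/2) i ≈ 4.5 ± 3.8406i. For a conjugate pair the product of the roots equals the constant term, so |λ|^2 = 35 and |λ| = sqrt(35) ≈ 5.9161.
Thus the eigenvalues (to 4 decimals) are 4.5 ± 3.8406i (modulus 5.9161). The spectral radius is the largest modulus: r(A) = sqrt(35) ≈ 5.9161. (Cross-check: r(A) ≤ ||A||_2 ≈ 7.1388; equality holds whenever A is normal, though it can also hold for some non-normal A.)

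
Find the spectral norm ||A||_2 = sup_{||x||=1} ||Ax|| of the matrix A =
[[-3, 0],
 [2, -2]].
||A||_2 = sqrt((17 + sqrt(145))/2) ≈ 3.8106 (= sqrt(largest eigenvalue of A^T A))

||A||_2 = sigma_max(A) = sqrt(lambda_max(A^T A)). Form the symmetric matrix M = A^T A =
[[13, -4],
 [-4, 4]].
Its characteristic polynomial (trace, determinant of M give the coefficients) is
  p(λ) = det(λ I - M) = λ^2 - 17λ + 36.
For λ^2 - 17λ + 36 the discriminant is 145. It is nonnegative but not a perfect square, so the roots are real and irrational: λ = (17 ± sqrt(145))/2 ≈ 14.5208, 2.4792.
So the eigenvalues of A^T A are ≈ 2.4792, 14.5208 (all ≥ 0, as they must be for A^T A). The largest is λ_max = (17 + sqrt(145))/2 ≈ 14.5208, hence ||A||_2 = sqrt(λ_max) = sqrt((17 + sqrt(145))/2) ≈ 3.8106.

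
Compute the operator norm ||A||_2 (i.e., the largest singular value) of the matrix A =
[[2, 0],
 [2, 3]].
||A||_2 = sqrt((17 + sqrt(145))/2) ≈ 3.8106 (= sqrt(largest eigenvalue of A^T A))

||A||_2 = sigma_max(A) = sqrt(lambda_max(A^T A)). Form the symmetric matrix M = A^T A =
[[8, 6],
 [6, 9]].
Its characteristic polynomial (trace, determinant of M give the coefficients) is
  p(λ) = det(λ I - M) = λ^2 - 17λ + 36.
For λ^2 - 17λ + 36 the discriminant is 145. It is nonnegative but not a perfect square, so the roots are real and irrational: λ = (17 ± sqrt(145))/2 ≈ 14.5208, 2.4792.
So the eigenvalues of A^T A are ≈ 2.4792, 14.5208 (all ≥ 0, as they must be for A^T A). The largest is λ_max = (17 + sqrt(145))/2 ≈ 14.5208, hence ||A||_2 = sqrt(λ_max) = sqrt((17 + sqrt(145))/2) ≈ 3.8106.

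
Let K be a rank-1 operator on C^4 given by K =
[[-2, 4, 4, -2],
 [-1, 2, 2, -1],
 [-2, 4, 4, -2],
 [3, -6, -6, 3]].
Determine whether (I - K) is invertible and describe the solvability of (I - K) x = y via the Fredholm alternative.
(I - K) is invertible (det(I - K) = -6 ≠ 0), so for every y in C^4 the equation (I - K) x = y has a unique solution.

K has rank 1, so it is an outer product K = u v^T: every row of K is a multiple of one row vector. Reading off the entries, u = (2, 1, 2, -3) and v = (-1, 2, 2, -1) (row i of K equals u_i·v^T). A rank-one matrix u v^T satisfies K u = u (v·u) and kills the (3)-dimensional subspace v^⊥, so its characteristic polynomial is lambda^3 (lambda - v·u) with v·u = tr K = 7. Hence the eigenvalues of I - K are 1 (multiplicity 3) and 1 - (7) = -6, so det(I - K) = -6. (Direct check: I - K =
[[3, -4, -4, 2],
 [1, -1, -2, 1],
 [2, -4, -3, 2],
 [-3, 6, 6, -2]]
has determinant -6.) The finite-dimensional Fredholm alternative says: either (I - K) is invertible, or ker(I - K) ≠ {0} and then range(I - K) = ker((I - K)^*)^⊥, with dim ker(I - K) = dim ker((I - K)^*). Since det(I - K) ≠ 0, 1 is not an eigenvalue of K and ker(I - K) = {0}, so we are in the first case: for every y there is a unique x = (I - K)^(-1) y. Explicitly, by the Sherman–Morrison formula, (I - u v^T)^(-1) = I + u v^T/(1 - v·u), i.e. (I - K)^(-1) = I + K/(-6).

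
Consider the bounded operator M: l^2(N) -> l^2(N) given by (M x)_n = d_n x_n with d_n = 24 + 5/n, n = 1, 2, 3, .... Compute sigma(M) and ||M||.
sigma(M) = {24 + 5/n : n ≥ 1} ∪ {24}; ||M|| = 29

A bounded diagonal operator on l^2 with diagonal entries d_n has spectrum equal to the closure of {d_n : n ≥ 1}: every d_n is an eigenvalue (with eigenvector e_n), so {d_n} ⊂ sigma(M); the spectrum is closed, so its closure is too; and for lambda not in the closure, (M - lambda I) has bounded inverse (the diagonal entries 1/(d_n - lambda) are bounded). For our sequence d_n = 24 + 5/n, n = 1, 2, 3, ...:
  - {d_n} = {24 + 5/n : n ≥ 1}; the only limit point is 24
  - closure = {24 + 5/n : n ≥ 1} ∪ {24}
For the norm: a diagonal operator has ||M|| = sup_n |d_n|. Here d_n = 24 + 5/n is positive and decreasing, so sup_n |d_n| = d_1 = 24 + 5 = 29. So ||M|| = 29.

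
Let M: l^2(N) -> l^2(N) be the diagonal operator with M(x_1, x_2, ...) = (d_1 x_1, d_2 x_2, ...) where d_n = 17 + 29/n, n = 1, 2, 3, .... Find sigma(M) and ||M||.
sigma(M) = {17 + 29/n : n ≥ 1} ∪ {17}; ||M|| = 46

A bounded diagonal operator on l^2 with diagonal entries d_n has spectrum equal to the closure of {d_n : n ≥ 1}: every d_n is an eigenvalue (with eigenvector e_n), so {d_n} ⊂ sigma(M); the spectrum is closed, so its closure is too; and for lambda not in the closure, (M - lambda I) has bounded inverse (the diagonal entries 1/(d_n - lambda) are bounded). For our sequence d_n = 17 + 29/n, n = 1, 2, 3, ...:
  - {d_n} = {17 + 29/n : n ≥ 1}; the only limit point is 17
  - closure = {17 + 29/n : n ≥ 1} ∪ {17}
For the norm: a diagonal operator has ||M|| = sup_n |d_n|. Here d_n = 17 + 29/n is positive and decreasing, so sup_n |d_n| = d_1 = 17 + 29 = 46. So ||M|| = 46.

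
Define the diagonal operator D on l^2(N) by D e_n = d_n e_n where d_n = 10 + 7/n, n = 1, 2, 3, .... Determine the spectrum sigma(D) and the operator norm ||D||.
sigma(D) = {10 + 7/n : n ≥ 1} ∪ {10}; ||D|| = 17

A bounded diagonal operator on l^2 with diagonal entries d_n has spectrum equal to the closure of {d_n : n ≥ 1}: every d_n is an eigenvalue (with eigenvector e_n), so {d_n} ⊂ sigma(D); the spectrum is closed, so its closure is too; and for lambda not in the closure, (D - lambda I) has bounded inverse (the diagonal entries 1/(d_n - lambda) are bounded). For our sequence d_n = 10 + 7/n, n = 1, 2, 3, ...:
  - {d_n} = {10 + 7/n : n ≥ 1}; the only limit point is 10
  - closure = {10 + 7/n : n ≥ 1} ∪ {10}
For the norm: a diagonal operator has ||D|| = sup_n |d_n|. Here d_n = 10 + 7/n is positive and decreasing, so sup_n |d_n| = d_1 = 10 + 7 = 17. So ||D|| = 17.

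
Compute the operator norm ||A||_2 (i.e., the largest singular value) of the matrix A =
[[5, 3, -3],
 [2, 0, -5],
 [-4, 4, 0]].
||A||_2 ≈ 8.1052 (= sqrt(largest eigenvalue of A^T A))

||A||_2 = sigma_max(A) = sqrt(lambda_max(A^T A)). Form the symmetric matrix M = A^T A =
[[45, -1, -25],
 [-1, 25, -9],
 [-25, -9, 34]].
Its characteristic polynomial (trace, sum of principal 2x2 minors, determinant of M give the coefficients) is
  p(λ) = det(λ I - M) = λ^3 - 104λ^2 + 2798λ - 18496.
No integer candidate from the rational root theorem (±divisors of 18496) is a root, so the roots are irrational. The cubic discriminant is Δ = 1477061664 > 0, so there are three distinct real roots. p(9) = -1009 and p(10) = 84 have opposite signs, so a root lies in (9, 10); Newton's method refines it to λ ≈ 9.918. p(28) = 264 and p(29) = -429 have opposite signs, so a root lies in (28, 29); Newton's method refines it to λ ≈ 28.3873. p(65) = -1401 and p(66) = 644 have opposite signs, so a root lies in (65, 66); Newton's method refines it to λ ≈ 65.6947. Check (Vieta): the three roots sum to 104, matching tr M = 104.
So the eigenvalues of A^T A are ≈ 9.918, 28.3873, 65.6947 (all ≥ 0, as they must be for A^T A). The largest is λ_max ≈ 65.6947, hence ||A||_2 = sqrt(λ_max) ≈ 8.1052.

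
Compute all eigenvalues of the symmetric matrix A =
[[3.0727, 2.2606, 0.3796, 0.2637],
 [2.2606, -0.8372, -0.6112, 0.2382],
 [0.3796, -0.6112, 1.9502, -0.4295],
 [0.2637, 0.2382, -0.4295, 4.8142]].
sigma(A) ≈ {-2, 2, 4, 5}

A is real symmetric, so its spectrum consists of real eigenvalues. Expanding the characteristic polynomial of the displayed matrix gives
  det(λ I - A) = p(λ) = λ^4 + (-9)λ^3 + (16)λ^2 + (36.0011)λ + (-80).
Solving p(λ) = 0 yields eigenvalues ≈ -2, 2, 4, 5. (A is shown rounded to 4 decimals, so these recover the underlying integer eigenvalues to within that precision.)
Verification: the trace of A = 9 equals the sum of eigenvalues 9, and det(A) ≈ -79.9993 matches the eigenvalue product -80.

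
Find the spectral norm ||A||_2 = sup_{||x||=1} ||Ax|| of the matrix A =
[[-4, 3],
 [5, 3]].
||A||_2 = sqrt((59 + sqrt(565))/2) ≈ 6.4331 (= sqrt(largest eigenvalue of A^T A))

||A||_2 = sigma_max(A) = sqrt(lambda_max(A^T A)). Form the symmetric matrix M = A^T A =
[[41, 3],
 [3, 18]].
Its characteristic polynomial (trace, determinant of M give the coefficients) is
  p(λ) = det(λ I - M) = λ^2 - 59λ + 729.
For λ^2 - 59λ + 729 the discriminant is 565. It is nonnegative but not a perfect square, so the roots are real and irrational: λ = (59 ± sqrt(565))/2 ≈ 41.3849, 17.6151.
So the eigenvalues of A^T A are ≈ 17.6151, 41.3849 (all ≥ 0, as they must be for A^T A). The largest is λ_max = (59 + sqrt(565))/2 ≈ 41.3849, hence ||A||_2 = sqrt(λ_max) = sqrt((59 + sqrt(565))/2) ≈ 6.4331.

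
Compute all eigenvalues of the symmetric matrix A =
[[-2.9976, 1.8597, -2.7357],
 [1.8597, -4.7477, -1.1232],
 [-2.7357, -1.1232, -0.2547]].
sigma(A) ≈ {-6, -4, 2}

A is real symmetric, so its spectrum consists of real eigenvalues. Expanding the characteristic polynomial of the displayed matrix gives
  det(λ I - A) = p(λ) = λ^3 + (8)λ^2 + (4)λ + (-47.9986).
Solving p(λ) = 0 yields eigenvalues ≈ -6, -4, 2. (A is shown rounded to 4 decimals, so these recover the underlying integer eigenvalues to within that precision.)
Verification: the trace of A = -8 equals the sum of eigenvalues -8, and det(A) ≈ 47.9986 matches the eigenvalue product 48.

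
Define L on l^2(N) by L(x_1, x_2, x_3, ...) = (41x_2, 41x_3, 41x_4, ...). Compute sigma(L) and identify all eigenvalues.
sigma(L) = closed disk {z in C : |z| ≤ 41}; sigma_p(L) = open disk {z in C : |z| < 41}

Note L = 41·V where V is the unit left shift (V x)_k = x_{k+1}; so sigma(L) = 41·sigma(V) and ||L|| = 41||V||. ||L x||^2 = 1681sum_{k≥2} |x_k|^2 ≤ 1681||x||^2, with equality on {x : x_1 = 0}, so ||L|| = 41. For any lambda with |lambda| < 41, set r = lambda/41 (|r| < 1); the vector x = (1, r, r^2, ...) is in l^2 and satisfies L x = 41(r, r^2, ...) = lambda x, so lambda is an eigenvalue. On the boundary |lambda| = 41 the geometric series diverges, so no l^2 eigenvector exists, but these lambda lie in the approximate point spectrum. Hence sigma(L) is the closed disk of radius 41 and sigma_p(L) is the open disk.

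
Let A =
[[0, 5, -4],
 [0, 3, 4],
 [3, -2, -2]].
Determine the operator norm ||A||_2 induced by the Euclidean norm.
||A||_2 ≈ 6.4163 (= sqrt(largest eigenvalue of A^T A))

||A||_2 = sigma_max(A) = sqrt(lambda_max(A^T A)). Form the symmetric matrix M = A^T A =
[[9, -6, -6],
 [-6, 38, -4],
 [-6, -4, 36]].
Its characteristic polynomial (trace, sum of principal 2x2 minors, determinant of M give the coefficients) is
  p(λ) = det(λ I - M) = λ^3 - 83λ^2 + 1946λ - 9216.
No integer candidate from the rational root theorem (±divisors of 9216) is a root, so the roots are irrational. The cubic discriminant is Δ = 33016484 > 0, so there are three distinct real roots. p(6) = -312 and p(7) = 682 have opposite signs, so a root lies in (6, 7); Newton's method refines it to λ ≈ 6.3004. p(35) = 94 and p(36) = -72 have opposite signs, so a root lies in (35, 36); Newton's method refines it to λ ≈ 35.531. p(41) = -32 and p(42) = 192 have opposite signs, so a root lies in (41, 42); Newton's method refines it to λ ≈ 41.1686. Check (Vieta): the three roots sum to 83, matching tr M = 83.
So the eigenvalues of A^T A are ≈ 6.3004, 35.531, 41.1686 (all ≥ 0, as they must be for A^T A). The largest is λ_max ≈ 41.1686, hence ||A||_2 = sqrt(λ_max) ≈ 6.4163.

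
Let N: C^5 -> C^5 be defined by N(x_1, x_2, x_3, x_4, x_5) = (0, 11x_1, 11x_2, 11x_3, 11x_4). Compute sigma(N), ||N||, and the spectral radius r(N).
sigma(N) = {0}; ||N|| = 11; r(N) = 0. (N is nilpotent with N^5 = 0.)

On C^5, N is a strictly lower-triangular matrix with 11 on the subdiagonal and zeros elsewhere, so its characteristic polynomial is lambda^5 and every eigenvalue is 0: sigma(N) = {0}. For the operator norm, N e_i = 11e_{i+1} for i = 1, ..., 4 and N e_5 = 0, so the singular values of N are 11 (with multiplicity 4) and 0; hence ||N|| = 11. The spectral radius r(N) = max|lambda| = 0. Note ||N|| > r(N) — characteristic of non-normal nilpotent operators. Indeed N^5 = 0.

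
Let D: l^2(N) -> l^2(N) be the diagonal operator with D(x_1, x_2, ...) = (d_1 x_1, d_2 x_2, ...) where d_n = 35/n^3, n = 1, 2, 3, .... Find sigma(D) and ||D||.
sigma(D) = {35/n^3 : n ≥ 1} ∪ {0}; ||D|| = 35

A bounded diagonal operator on l^2 with diagonal entries d_n has spectrum equal to the closure of {d_n : n ≥ 1}: every d_n is an eigenvalue (with eigenvector e_n), so {d_n} ⊂ sigma(D); the spectrum is closed, so its closure is too; and for lambda not in the closure, (D - lambda I) has bounded inverse (the diagonal entries 1/(d_n - lambda) are bounded). For our sequence d_n = 35/n^3, n = 1, 2, 3, ...:
  - {d_n} = {35/n^3 : n ≥ 1}; the only limit point is 0
  - closure = {35/n^3 : n ≥ 1} ∪ {0}
For the norm: a diagonal operator has ||D|| = sup_n |d_n|. Here d_n = 35/n^3 is positive and decreasing, so sup_n |d_n| = d_1 = 35. So ||D|| = 35.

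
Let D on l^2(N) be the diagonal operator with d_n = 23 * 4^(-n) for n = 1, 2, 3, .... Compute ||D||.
||D|| = 23/4 (attained at n = 1)

For D diagonal, ||D|| = sup_n |d_n|. The sequence d_n = 23 * 4^(-n) is positive and strictly decreasing (ratio 4^(-1) < 1), so the supremum is d_1 = 23/4. Hence ||D|| = 23/4.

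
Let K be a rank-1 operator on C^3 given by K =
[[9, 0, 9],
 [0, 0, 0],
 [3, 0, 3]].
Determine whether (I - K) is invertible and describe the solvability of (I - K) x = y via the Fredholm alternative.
(I - K) is invertible (det(I - K) = -11 ≠ 0), so for every y in C^3 the equation (I - K) x = y has a unique solution.

K has rank 1, so it is an outer product K = u v^T: every row of K is a multiple of one row vector. Reading off the entries, u = (3, 0, 1) and v = (3, 0, 3) (row i of K equals u_i·v^T). A rank-one matrix u v^T satisfies K u = u (v·u) and kills the (2)-dimensional subspace v^⊥, so its characteristic polynomial is lambda^2 (lambda - v·u) with v·u = tr K = 12. Hence the eigenvalues of I - K are 1 (multiplicity 2) and 1 - (12) = -11, so det(I - K) = -11. (Direct check: I - K =
[[-8, 0, -9],
 [0, 1, 0],
 [-3, 0, -2]]
has determinant -11.) The finite-dimensional Fredholm alternative says: either (I - K) is invertible, or ker(I - K) ≠ {0} and then range(I - K) = ker((I - K)^*)^⊥, with dim ker(I - K) = dim ker((I - K)^*). Since det(I - K) ≠ 0, 1 is not an eigenvalue of K and ker(I - K) = {0}, so we are in the first case: for every y there is a unique x = (I - K)^(-1) y. Explicitly, by the Sherman–Morrison formula, (I - u v^T)^(-1) = I + u v^T/(1 - v·u), i.e. (I - K)^(-1) = I + K/(-11).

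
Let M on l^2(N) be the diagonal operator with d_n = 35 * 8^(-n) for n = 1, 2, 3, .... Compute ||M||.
||M|| = 35/8 (attained at n = 1)

For M diagonal, ||M|| = sup_n |d_n|. The sequence d_n = 35 * 8^(-n) is positive and strictly decreasing (ratio 8^(-1) < 1), so the supremum is d_1 = 35/8. Hence ||M|| = 35/8.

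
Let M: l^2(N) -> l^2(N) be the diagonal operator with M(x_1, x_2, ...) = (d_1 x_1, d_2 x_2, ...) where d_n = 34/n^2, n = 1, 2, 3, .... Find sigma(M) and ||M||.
sigma(M) = {34/n^2 : n ≥ 1} ∪ {0}; ||M|| = 34

A bounded diagonal operator on l^2 with diagonal entries d_n has spectrum equal to the closure of {d_n : n ≥ 1}: every d_n is an eigenvalue (with eigenvector e_n), so {d_n} ⊂ sigma(M); the spectrum is closed, so its closure is too; and for lambda not in the closure, (M - lambda I) has bounded inverse (the diagonal entries 1/(d_n - lambda) are bounded). For our sequence d_n = 34/n^2, n = 1, 2, 3, ...:
  - {d_n} = {34/n^2 : n ≥ 1}; the only limit point is 0
  - closure = {34/n^2 : n ≥ 1} ∪ {0}
For the norm: a diagonal operator has ||M|| = sup_n |d_n|. Here d_n = 34/n^2 is positive and decreasing, so sup_n |d_n| = d_1 = 34. So ||M|| = 34.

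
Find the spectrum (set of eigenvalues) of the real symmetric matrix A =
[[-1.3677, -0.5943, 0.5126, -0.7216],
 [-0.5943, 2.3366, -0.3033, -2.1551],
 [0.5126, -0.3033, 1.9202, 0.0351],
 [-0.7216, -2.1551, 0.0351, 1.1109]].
sigma(A) ≈ {-2, 0, 2, 4}

A is real symmetric, so its spectrum consists of real eigenvalues. Expanding the characteristic polynomial of the displayed matrix gives
  det(λ I - A) = p(λ) = λ^4 + (-4)λ^3 + (-4)λ^2 + (16)λ + (0).
Solving p(λ) = 0 yields eigenvalues ≈ -2, 0, 2, 4. (A is shown rounded to 4 decimals, so these recover the underlying integer eigenvalues to within that precision.)
Verification: the trace of A = 4 equals the sum of eigenvalues 4, and det(A) ≈ 0.0003 matches the eigenvalue product 0.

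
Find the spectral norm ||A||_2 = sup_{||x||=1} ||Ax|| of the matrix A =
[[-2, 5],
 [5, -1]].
||A||_2 = sqrt((55 + sqrt(909))/2) ≈ 6.5249 (= sqrt(largest eigenvalue of A^T A))

||A||_2 = sigma_max(A) = sqrt(lambda_max(A^T A)). Form the symmetric matrix M = A^T A =
[[29, -15],
 [-15, 26]].
Its characteristic polynomial (trace, determinant of M give the coefficients) is
  p(λ) = det(λ I - M) = λ^2 - 55λ + 529.
For λ^2 - 55λ + 529 the discriminant is 909. It is nonnegative but not a perfect square, so the roots are real and irrational: λ = (55 ± sqrt(909))/2 ≈ 42.5748, 12.4252.
So the eigenvalues of A^T A are ≈ 12.4252, 42.5748 (all ≥ 0, as they must be for A^T A). The largest is λ_max = (55 + sqrt(909))/2 ≈ 42.5748, hence ||A||_2 = sqrt(λ_max) = sqrt((55 + sqrt(909))/2) ≈ 6.5249.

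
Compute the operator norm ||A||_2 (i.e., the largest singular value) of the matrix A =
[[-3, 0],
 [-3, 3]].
||A||_2 = sqrt((27 + sqrt(405))/2) ≈ 4.8541 (= sqrt(largest eigenvalue of A^T A))

||A||_2 = sigma_max(A) = sqrt(lambda_max(A^T A)). Form the symmetric matrix M = A^T A =
[[18, -9],
 [-9, 9]].
Its characteristic polynomial (trace, determinant of M give the coefficients) is
  p(λ) = det(λ I - M) = λ^2 - 27λ + 81.
For λ^2 - 27λ + 81 the discriminant is 405. It is nonnegative but not a perfect square, so the roots are real and irrational: λ = (27 ± sqrt(405))/2 ≈ 23.5623, 3.4377.
So the eigenvalues of A^T A are ≈ 3.4377, 23.5623 (all ≥ 0, as they must be for A^T A). The largest is λ_max = (27 + sqrt(405))/2 ≈ 23.5623, hence ||A||_2 = sqrt(λ_max) = sqrt((27 + sqrt(405))/2) ≈ 4.8541.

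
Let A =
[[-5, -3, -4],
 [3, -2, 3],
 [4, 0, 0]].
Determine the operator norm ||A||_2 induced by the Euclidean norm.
||A||_2 ≈ 8.4317 (= sqrt(largest eigenvalue of A^T A))

||A||_2 = sigma_max(A) = sqrt(lambda_max(A^T A)). Form the symmetric matrix M = A^T A =
[[50, 9, 29],
 [9, 13, 6],
 [29, 6, 25]].
Its characteristic polynomial (trace, sum of principal 2x2 minors, determinant of M give the coefficients) is
  p(λ) = det(λ I - M) = λ^3 - 88λ^2 + 1267λ - 4624.
No integer candidate from the rational root theorem (±divisors of 4624) is a root, so the roots are irrational. The cubic discriminant is Δ = 393985172 > 0, so there are three distinct real roots. p(5) = -364 and p(6) = 26 have opposite signs, so a root lies in (5, 6); Newton's method refines it to λ ≈ 5.9199. p(10) = 246 and p(11) = -4 have opposite signs, so a root lies in (10, 11); Newton's method refines it to λ ≈ 10.9869. p(71) = -364 and p(72) = 3656 have opposite signs, so a root lies in (71, 72); Newton's method refines it to λ ≈ 71.0932. Check (Vieta): the three roots sum to 88, matching tr M = 88.
So the eigenvalues of A^T A are ≈ 5.9199, 10.9869, 71.0932 (all ≥ 0, as they must be for A^T A). The largest is λ_max ≈ 71.0932, hence ||A||_2 = sqrt(λ_max) ≈ 8.4317.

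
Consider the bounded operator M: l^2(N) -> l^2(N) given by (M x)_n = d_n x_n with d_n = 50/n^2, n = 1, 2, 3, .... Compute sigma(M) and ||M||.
sigma(M) = {50/n^2 : n ≥ 1} ∪ {0}; ||M|| = 50

A bounded diagonal operator on l^2 with diagonal entries d_n has spectrum equal to the closure of {d_n : n ≥ 1}: every d_n is an eigenvalue (with eigenvector e_n), so {d_n} ⊂ sigma(M); the spectrum is closed, so its closure is too; and for lambda not in the closure, (M - lambda I) has bounded inverse (the diagonal entries 1/(d_n - lambda) are bounded). For our sequence d_n = 50/n^2, n = 1, 2, 3, ...:
  - {d_n} = {50/n^2 : n ≥ 1}; the only limit point is 0
  - closure = {50/n^2 : n ≥ 1} ∪ {0}
For the norm: a diagonal operator has ||M|| = sup_n |d_n|. Here d_n = 50/n^2 is positive and decreasing, so sup_n |d_n| = d_1 = 50. So ||M|| = 50.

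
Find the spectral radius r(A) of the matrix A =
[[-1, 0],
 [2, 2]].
r(A) = 2

The eigenvalues of A are the roots of its characteristic polynomial. With M = A (coefficients from the trace and determinant):
  p(λ) = det(λ I - M) = λ^2 - λ - 2.
For λ^2 - λ - 2 the discriminant is 9. It is a perfect square (3^2), so the roots are rational: λ = (1 ± 3)/2 = 2, -1.
Thus the eigenvalues (to 4 decimals) are 2 (modulus 2); -1 (modulus 1). The spectral radius is the largest modulus: r(A) = 2. (Cross-check: r(A) ≤ ||A||_2 ≈ 2.9208; equality holds whenever A is normal, though it can also hold for some non-normal A.)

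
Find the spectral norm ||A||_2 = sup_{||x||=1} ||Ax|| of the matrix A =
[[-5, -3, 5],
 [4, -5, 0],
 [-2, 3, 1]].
||A||_2 ≈ 8.0231 (= sqrt(largest eigenvalue of A^T A))

||A||_2 = sigma_max(A) = sqrt(lambda_max(A^T A)). Form the symmetric matrix M = A^T A =
[[45, -11, -27],
 [-11, 43, -12],
 [-27, -12, 26]].
Its characteristic polynomial (trace, sum of principal 2x2 minors, determinant of M give the coefficients) is
  p(λ) = det(λ I - M) = λ^3 - 114λ^2 + 3229λ - 2209.
No integer candidate from the rational root theorem (±divisors of 2209) is a root, so the roots are irrational. The cubic discriminant is Δ = 2248071881 > 0, so there are three distinct real roots. p(0) = -2209 and p(1) = 907 have opposite signs, so a root lies in (0, 1); Newton's method refines it to λ ≈ 0.7014. p(48) = 719 and p(49) = -53 have opposite signs, so a root lies in (48, 49); Newton's method refines it to λ ≈ 48.9286. p(64) = -353 and p(65) = 651 have opposite signs, so a root lies in (64, 65); Newton's method refines it to λ ≈ 64.37. Check (Vieta): the three roots sum to 114, matching tr M = 114.
So the eigenvalues of A^T A are ≈ 0.7014, 48.9286, 64.37 (all ≥ 0, as they must be for A^T A). The largest is λ_max ≈ 64.37, hence ||A||_2 = sqrt(λ_max) ≈ 8.0231.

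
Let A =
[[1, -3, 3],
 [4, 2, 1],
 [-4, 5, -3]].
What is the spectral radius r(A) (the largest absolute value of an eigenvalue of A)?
r(A) ≈ 4.3354

The eigenvalues of A are the roots of its characteristic polynomial. With M = A (coefficients from the trace, the sum of principal 2x2 minors, and det A):
  p(λ) = det(λ I - M) = λ^3 + 12λ - 49.
No integer candidate from the rational root theorem (±divisors of 49) is a root, so the roots are irrational. The cubic discriminant is Δ = -71739 < 0, so there is one real root and a complex-conjugate pair. p(2) = -17 and p(3) = 14 have opposite signs, so a root lies in (2, 3); Newton's method refines it to λ ≈ 2.6069. Dividing out (λ - (2.6069)) leaves approximately λ^2 + 2.6069λ + 18.7961. For λ^2 + 2.6069λ + 18.7961 the discriminant is -68.3882. It is negative, so the remaining roots are the complex-conjugate pair λ ≈ -1.3035 ± 4.1349i. Their product equals the constant term, so |λ|^2 ≈ 18.7961 and |λ| ≈ 4.3354.
Thus the eigenvalues (to 4 decimals) are 2.6069 (modulus 2.6069); -1.3035 ± 4.1349i (modulus 4.3354). The spectral radius is the largest modulus: r(A) ≈ 4.3354. (Cross-check: r(A) ≤ ||A||_2 ≈ 8.244; equality holds whenever A is normal, though it can also hold for some non-normal A.)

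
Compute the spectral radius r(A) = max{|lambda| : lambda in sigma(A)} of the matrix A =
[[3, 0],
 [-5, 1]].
r(A) = 3

The eigenvalues of A are the roots of its characteristic polynomial. With M = A (coefficients from the trace and determinant):
  p(λ) = det(λ I - M) = λ^2 - 4λ + 3.
For λ^2 - 4λ + 3 the discriminant is 4. It is a perfect square (2^2), so the roots are rational: λ = (4 ± 2)/2 = 3, 1.
Thus the eigenvalues (to 4 decimals) are 3 (modulus 3); 1 (modulus 1). The spectral radius is the largest modulus: r(A) = 3. (Cross-check: r(A) ≤ ||A||_2 ≈ 5.8941; equality holds whenever A is normal, though it can also hold for some non-normal A.)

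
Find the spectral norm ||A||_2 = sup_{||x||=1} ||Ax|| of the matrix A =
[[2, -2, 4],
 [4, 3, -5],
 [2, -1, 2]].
||A||_2 ≈ 7.8443 (= sqrt(largest eigenvalue of A^T A))

||A||_2 = sigma_max(A) = sqrt(lambda_max(A^T A)). Form the symmetric matrix M = A^T A =
[[24, 6, -8],
 [6, 14, -25],
 [-8, -25, 45]].
Its characteristic polynomial (trace, sum of principal 2x2 minors, determinant of M give the coefficients) is
  p(λ) = det(λ I - M) = λ^3 - 83λ^2 + 1321λ - 4.
No integer candidate from the rational root theorem (±divisors of 4) is a root, so the roots are irrational. The cubic discriminant is Δ = 2799536077 > 0, so there are three distinct real roots. p(0) = -4 and p(1) = 1235 have opposite signs, so a root lies in (0, 1); Newton's method refines it to λ ≈ 0.003. p(21) = 395 and p(22) = -466 have opposite signs, so a root lies in (21, 22); Newton's method refines it to λ ≈ 21.4641. p(61) = -1285 and p(62) = 1174 have opposite signs, so a root lies in (61, 62); Newton's method refines it to λ ≈ 61.5328. Check (Vieta): the three roots sum to 83, matching tr M = 83.
So the eigenvalues of A^T A are ≈ 0.003, 21.4641, 61.5328 (all ≥ 0, as they must be for A^T A). The largest is λ_max ≈ 61.5328, hence ||A||_2 = sqrt(λ_max) ≈ 7.8443.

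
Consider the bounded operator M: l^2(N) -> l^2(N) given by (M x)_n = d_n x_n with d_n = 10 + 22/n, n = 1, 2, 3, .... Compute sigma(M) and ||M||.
sigma(M) = {10 + 22/n : n ≥ 1} ∪ {10}; ||M|| = 32

A bounded diagonal operator on l^2 with diagonal entries d_n has spectrum equal to the closure of {d_n : n ≥ 1}: every d_n is an eigenvalue (with eigenvector e_n), so {d_n} ⊂ sigma(M); the spectrum is closed, so its closure is too; and for lambda not in the closure, (M - lambda I) has bounded inverse (the diagonal entries 1/(d_n - lambda) are bounded). For our sequence d_n = 10 + 22/n, n = 1, 2, 3, ...:
  - {d_n} = {10 + 22/n : n ≥ 1}; the only limit point is 10
  - closure = {10 + 22/n : n ≥ 1} ∪ {10}
For the norm: a diagonal operator has ||M|| = sup_n |d_n|. Here d_n = 10 + 22/n is positive and decreasing, so sup_n |d_n| = d_1 = 10 + 22 = 32. So ||M|| = 32.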